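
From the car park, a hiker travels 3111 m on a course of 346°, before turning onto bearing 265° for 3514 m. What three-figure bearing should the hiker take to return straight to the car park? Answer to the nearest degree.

Leg 1 (346°, 3111 m): east 3111 sin 346° = -752.62, north 3111 cos 346° = 3018.59
Leg 2 (265°, 3514 m): east 3514 sin 265° = -3500.63, north 3514 cos 265° = -306.27
Net displacement: -4253.25 east, 2712.32 north. Direction back to start is (4253.25, -2712.32): bearing = atan2(4253.25, -2712.32) mod 360° = 122.53° ≈ 123°.

123°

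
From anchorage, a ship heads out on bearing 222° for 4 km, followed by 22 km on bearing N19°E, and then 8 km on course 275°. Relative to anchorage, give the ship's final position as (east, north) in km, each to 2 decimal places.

(-3.48, 18.53)

Leg 1 (222°, 4 km): east 4 sin 222° = -2.68, north 4 cos 222° = -2.97
Leg 2 (N19°E, 22 km): east 22 sin 19° = 7.16, north 22 cos 19° = 20.80
Leg 3 (275°, 8 km): east 8 sin 275° = -7.97, north 8 cos 275° = 0.70
Summing: -3.48 km east, 18.53 km north → (-3.48, 18.53).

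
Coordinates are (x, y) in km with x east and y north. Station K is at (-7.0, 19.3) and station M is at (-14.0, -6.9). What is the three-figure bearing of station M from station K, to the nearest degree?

195°

Δeast = -14.0 − -7.0 = -7.00; Δnorth = -6.9 − 19.3 = -26.20.
Bearing = atan2(Δeast, Δnorth) mod 360° = 194.96° ≈ 195°.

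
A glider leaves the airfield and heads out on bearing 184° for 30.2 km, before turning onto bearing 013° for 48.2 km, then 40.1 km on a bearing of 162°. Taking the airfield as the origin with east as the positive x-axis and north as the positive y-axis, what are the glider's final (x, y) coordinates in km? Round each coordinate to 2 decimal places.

Leg 1 (184°, 30.2 km): east 30.2 sin 184° = -2.11, north 30.2 cos 184° = -30.13
Leg 2 (013°, 48.2 km): east 48.2 sin 13° = 10.84, north 48.2 cos 13° = 46.96
Leg 3 (162°, 40.1 km): east 40.1 sin 162° = 12.39, north 40.1 cos 162° = -38.14
Summing: 21.13 km east, -21.30 km north → (21.13, -21.30).

(21.13, -21.30)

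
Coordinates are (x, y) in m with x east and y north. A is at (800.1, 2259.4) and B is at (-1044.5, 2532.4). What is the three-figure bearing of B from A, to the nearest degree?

Δeast = -1044.5 − 800.1 = -1844.60; Δnorth = 2532.4 − 2259.4 = 273.00.
Bearing = atan2(Δeast, Δnorth) mod 360° = 278.42° ≈ 278°.

278°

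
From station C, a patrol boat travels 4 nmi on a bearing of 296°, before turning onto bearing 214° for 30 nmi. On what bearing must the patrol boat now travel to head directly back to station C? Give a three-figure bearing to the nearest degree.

041°

Leg 1 (296°, 4 nmi): east 4 sin 296° = -3.60, north 4 cos 296° = 1.75
Leg 2 (214°, 30 nmi): east 30 sin 214° = -16.78, north 30 cos 214° = -24.87
Net displacement: -20.37 east, -23.12 north. Direction back to start is (20.37, 23.12): bearing = atan2(20.37, 23.12) mod 360° = 41.39° ≈ 041°.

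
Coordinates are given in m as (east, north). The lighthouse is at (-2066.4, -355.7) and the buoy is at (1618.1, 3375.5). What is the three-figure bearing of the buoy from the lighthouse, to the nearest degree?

045°

Δeast = 1618.1 − -2066.4 = 3684.50; Δnorth = 3375.5 − -355.7 = 3731.20.
Bearing = atan2(Δeast, Δnorth) mod 360° = 44.64° ≈ 045°.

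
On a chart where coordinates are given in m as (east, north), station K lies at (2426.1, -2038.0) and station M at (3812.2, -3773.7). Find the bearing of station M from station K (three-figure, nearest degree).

Δeast = 3812.2 − 2426.1 = 1386.10; Δnorth = -3773.7 − -2038.0 = -1735.70.
Bearing = atan2(Δeast, Δnorth) mod 360° = 141.39° ≈ 141°.

141°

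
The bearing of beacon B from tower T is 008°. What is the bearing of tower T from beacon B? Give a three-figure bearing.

188°

Back-bearing = 008° + 180° = 188°.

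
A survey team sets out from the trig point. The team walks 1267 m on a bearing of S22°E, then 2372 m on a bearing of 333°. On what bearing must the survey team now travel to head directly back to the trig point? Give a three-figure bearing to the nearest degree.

147°

Leg 1 (S22°E, 1267 m): east 1267 sin 158° = 474.63, north 1267 cos 158° = -1174.74
Leg 2 (333°, 2372 m): east 2372 sin 333° = -1076.87, north 2372 cos 333° = 2113.47
Net displacement: -602.24 east, 938.73 north. Direction back to start is (602.24, -938.73): bearing = atan2(602.24, -938.73) mod 360° = 147.32° ≈ 147°.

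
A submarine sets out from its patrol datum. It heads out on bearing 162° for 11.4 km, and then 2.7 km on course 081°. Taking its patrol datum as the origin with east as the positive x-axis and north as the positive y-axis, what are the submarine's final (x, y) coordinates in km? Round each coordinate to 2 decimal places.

(6.19, -10.42)

Leg 1 (162°, 11.4 km): east 11.4 sin 162° = 3.52, north 11.4 cos 162° = -10.84
Leg 2 (081°, 2.7 km): east 2.7 sin 81° = 2.67, north 2.7 cos 81° = 0.42
Summing: 6.19 km east, -10.42 km north → (6.19, -10.42).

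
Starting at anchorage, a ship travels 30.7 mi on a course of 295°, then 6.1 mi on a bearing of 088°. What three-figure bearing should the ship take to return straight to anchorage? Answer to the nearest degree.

121°

Leg 1 (295°, 30.7 mi): east 30.7 sin 295° = -27.82, north 30.7 cos 295° = 12.97
Leg 2 (088°, 6.1 mi): east 6.1 sin 88° = 6.10, north 6.1 cos 88° = 0.21
Net displacement: -21.73 east, 13.19 north. Direction back to start is (21.73, -13.19): bearing = atan2(21.73, -13.19) mod 360° = 121.26° ≈ 121°.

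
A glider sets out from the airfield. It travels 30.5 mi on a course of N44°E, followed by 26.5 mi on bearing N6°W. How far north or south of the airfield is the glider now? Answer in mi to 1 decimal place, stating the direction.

Leg 1 (N44°E, 30.5 mi): east 30.5 sin 44° = 21.19, north 30.5 cos 44° = 21.94
Leg 2 (N6°W, 26.5 mi): east 26.5 sin 354° = -2.77, north 26.5 cos 354° = 26.35
Net north component: 48.29 mi.

48.3 mi north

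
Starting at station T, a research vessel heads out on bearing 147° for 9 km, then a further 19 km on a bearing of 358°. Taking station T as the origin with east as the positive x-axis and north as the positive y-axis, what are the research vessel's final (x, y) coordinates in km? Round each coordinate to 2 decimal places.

(4.24, 11.44)

Leg 1 (147°, 9 km): east 9 sin 147° = 4.90, north 9 cos 147° = -7.55
Leg 2 (358°, 19 km): east 19 sin 358° = -0.66, north 19 cos 358° = 18.99
Summing: 4.24 km east, 11.44 km north → (4.24, 11.44).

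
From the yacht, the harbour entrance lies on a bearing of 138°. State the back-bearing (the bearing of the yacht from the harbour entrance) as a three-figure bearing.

Back-bearing = 138° + 180° = 318°.

318°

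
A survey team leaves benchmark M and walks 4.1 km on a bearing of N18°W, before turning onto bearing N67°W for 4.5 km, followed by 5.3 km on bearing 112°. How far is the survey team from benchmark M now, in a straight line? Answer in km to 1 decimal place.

3.7 km

Leg 1 (N18°W, 4.1 km): east 4.1 sin 342° = -1.27, north 4.1 cos 342° = 3.90
Leg 2 (N67°W, 4.5 km): east 4.5 sin 293° = -4.14, north 4.5 cos 293° = 1.76
Leg 3 (112°, 5.3 km): east 5.3 sin 112° = 4.91, north 5.3 cos 112° = -1.99
Net: -0.50 east, 3.67 north. Distance = √((-0.50)² + (3.67)²) = 3.705 km.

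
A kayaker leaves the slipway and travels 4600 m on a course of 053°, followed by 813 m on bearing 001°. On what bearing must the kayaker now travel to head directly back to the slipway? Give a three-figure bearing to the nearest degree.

Leg 1 (053°, 4600 m): east 4600 sin 53° = 3673.72, north 4600 cos 53° = 2768.35
Leg 2 (001°, 813 m): east 813 sin 1° = 14.19, north 813 cos 1° = 812.88
Net displacement: 3687.91 east, 3581.23 north. Direction back to start is (-3687.91, -3581.23): bearing = atan2(-3687.91, -3581.23) mod 360° = 225.84° ≈ 226°.

226°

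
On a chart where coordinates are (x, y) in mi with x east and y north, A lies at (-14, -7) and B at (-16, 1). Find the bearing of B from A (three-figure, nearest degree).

Δeast = -16 − -14 = -2.00; Δnorth = 1 − -7 = 8.00.
Bearing = atan2(Δeast, Δnorth) mod 360° = 345.96° ≈ 346°.

346°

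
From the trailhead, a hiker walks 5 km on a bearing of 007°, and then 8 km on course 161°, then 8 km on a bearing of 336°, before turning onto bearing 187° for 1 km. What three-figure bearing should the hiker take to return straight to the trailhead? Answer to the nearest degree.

178°

Leg 1 (007°, 5 km): east 5 sin 7° = 0.61, north 5 cos 7° = 4.96
Leg 2 (161°, 8 km): east 8 sin 161° = 2.60, north 8 cos 161° = -7.56
Leg 3 (336°, 8 km): east 8 sin 336° = -3.25, north 8 cos 336° = 7.31
Leg 4 (187°, 1 km): east 1 sin 187° = -0.12, north 1 cos 187° = -0.99
Net displacement: -0.16 east, 3.71 north. Direction back to start is (0.16, -3.71): bearing = atan2(0.16, -3.71) mod 360° = 177.50° ≈ 178°.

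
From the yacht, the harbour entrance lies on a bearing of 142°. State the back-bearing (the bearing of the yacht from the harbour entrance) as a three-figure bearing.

Back-bearing = 142° + 180° = 322°.

322°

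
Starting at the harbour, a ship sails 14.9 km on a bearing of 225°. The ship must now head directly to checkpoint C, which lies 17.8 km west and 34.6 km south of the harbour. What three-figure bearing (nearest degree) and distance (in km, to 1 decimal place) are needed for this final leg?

Leg 1 (225°, 14.9 km): east 14.9 sin 225° = -10.54, north 14.9 cos 225° = -10.54
Current position: (-10.54, -10.54). Target: (-17.8, -34.6). Remaining: Δeast = -7.26, Δnorth = -24.06.
Bearing = atan2(-7.26, -24.06) mod 360° = 196.80°; distance = √((-7.26)² + (-24.06)²) = 25.137 km.

197°, 25.1 km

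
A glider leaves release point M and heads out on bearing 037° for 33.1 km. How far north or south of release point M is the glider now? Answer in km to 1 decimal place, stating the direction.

26.4 km north

Leg 1 (037°, 33.1 km): east 33.1 sin 37° = 19.92, north 33.1 cos 37° = 26.43
Net north component: 26.43 km.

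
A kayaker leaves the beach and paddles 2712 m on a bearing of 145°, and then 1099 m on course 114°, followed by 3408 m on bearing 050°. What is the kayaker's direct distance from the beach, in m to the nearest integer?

Leg 1 (145°, 2712 m): east 2712 sin 145° = 1555.54, north 2712 cos 145° = -2221.54
Leg 2 (114°, 1099 m): east 1099 sin 114° = 1003.99, north 1099 cos 114° = -447.00
Leg 3 (050°, 3408 m): east 3408 sin 50° = 2610.68, north 3408 cos 50° = 2190.62
Net: 5170.21 east, -477.92 north. Distance = √((5170.21)² + (-477.92)²) = 5192.247 m.

5192 m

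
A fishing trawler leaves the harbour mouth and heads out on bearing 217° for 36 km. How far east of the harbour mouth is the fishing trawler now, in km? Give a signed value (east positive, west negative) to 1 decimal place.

-21.7 km

Leg 1 (217°, 36 km): east 36 sin 217° = -21.67, north 36 cos 217° = -28.75
Net east component: -21.67 km.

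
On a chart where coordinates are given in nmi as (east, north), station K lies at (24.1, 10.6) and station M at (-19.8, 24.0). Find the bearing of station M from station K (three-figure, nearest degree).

287°

Δeast = -19.8 − 24.1 = -43.90; Δnorth = 24.0 − 10.6 = 13.40.
Bearing = atan2(Δeast, Δnorth) mod 360° = 286.97° ≈ 287°.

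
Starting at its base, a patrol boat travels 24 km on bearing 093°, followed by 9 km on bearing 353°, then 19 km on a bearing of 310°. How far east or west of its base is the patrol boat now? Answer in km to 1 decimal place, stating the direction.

8.3 km east

Leg 1 (093°, 24 km): east 24 sin 93° = 23.97, north 24 cos 93° = -1.26
Leg 2 (353°, 9 km): east 9 sin 353° = -1.10, north 9 cos 353° = 8.93
Leg 3 (310°, 19 km): east 19 sin 310° = -14.55, north 19 cos 310° = 12.21
Net east component: 8.32 km.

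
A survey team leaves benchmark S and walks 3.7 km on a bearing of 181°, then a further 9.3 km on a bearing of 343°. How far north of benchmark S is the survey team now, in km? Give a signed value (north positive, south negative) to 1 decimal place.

Leg 1 (181°, 3.7 km): east 3.7 sin 181° = -0.06, north 3.7 cos 181° = -3.70
Leg 2 (343°, 9.3 km): east 9.3 sin 343° = -2.72, north 9.3 cos 343° = 8.89
Net north component: 5.19 km.

5.2 km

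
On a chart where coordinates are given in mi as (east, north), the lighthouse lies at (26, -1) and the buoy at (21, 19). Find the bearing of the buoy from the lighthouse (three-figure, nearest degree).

Δeast = 21 − 26 = -5.00; Δnorth = 19 − -1 = 20.00.
Bearing = atan2(Δeast, Δnorth) mod 360° = 345.96° ≈ 346°.

346°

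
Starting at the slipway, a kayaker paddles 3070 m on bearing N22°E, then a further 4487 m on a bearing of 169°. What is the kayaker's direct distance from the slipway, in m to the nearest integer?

2540 m

Leg 1 (N22°E, 3070 m): east 3070 sin 22° = 1150.04, north 3070 cos 22° = 2846.45
Leg 2 (169°, 4487 m): east 4487 sin 169° = 856.16, north 4487 cos 169° = -4404.56
Net: 2006.20 east, -1558.11 north. Distance = √((2006.20)² + (-1558.11)²) = 2540.186 m.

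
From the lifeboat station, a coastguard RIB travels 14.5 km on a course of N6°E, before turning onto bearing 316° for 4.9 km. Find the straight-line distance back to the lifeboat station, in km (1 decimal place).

Leg 1 (N6°E, 14.5 km): east 14.5 sin 6° = 1.52, north 14.5 cos 6° = 14.42
Leg 2 (316°, 4.9 km): east 4.9 sin 316° = -3.40, north 4.9 cos 316° = 3.52
Net: -1.89 east, 17.95 north. Distance = √((-1.89)² + (17.95)²) = 18.044 km.

18.0 km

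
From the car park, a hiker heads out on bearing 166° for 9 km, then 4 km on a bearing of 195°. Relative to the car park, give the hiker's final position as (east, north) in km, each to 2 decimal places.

Leg 1 (166°, 9 km): east 9 sin 166° = 2.18, north 9 cos 166° = -8.73
Leg 2 (195°, 4 km): east 4 sin 195° = -1.04, north 4 cos 195° = -3.86
Summing: 1.14 km east, -12.60 km north → (1.14, -12.60).

(1.14, -12.60)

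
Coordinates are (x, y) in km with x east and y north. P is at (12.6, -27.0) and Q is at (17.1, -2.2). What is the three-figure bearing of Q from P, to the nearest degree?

Δeast = 17.1 − 12.6 = 4.50; Δnorth = -2.2 − -27.0 = 24.80.
Bearing = atan2(Δeast, Δnorth) mod 360° = 10.28° ≈ 010°.

010°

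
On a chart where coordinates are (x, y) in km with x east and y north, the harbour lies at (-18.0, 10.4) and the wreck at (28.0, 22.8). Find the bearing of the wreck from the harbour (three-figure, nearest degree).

Δeast = 28.0 − -18.0 = 46.00; Δnorth = 22.8 − 10.4 = 12.40.
Bearing = atan2(Δeast, Δnorth) mod 360° = 74.91° ≈ 075°.

075°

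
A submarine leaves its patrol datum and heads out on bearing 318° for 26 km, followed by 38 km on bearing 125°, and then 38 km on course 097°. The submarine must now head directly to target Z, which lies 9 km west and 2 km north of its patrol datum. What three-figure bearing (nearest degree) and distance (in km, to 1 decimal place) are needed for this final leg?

Leg 1 (318°, 26 km): east 26 sin 318° = -17.40, north 26 cos 318° = 19.32
Leg 2 (125°, 38 km): east 38 sin 125° = 31.13, north 38 cos 125° = -21.80
Leg 3 (097°, 38 km): east 38 sin 97° = 37.72, north 38 cos 97° = -4.63
Current position: (51.45, -7.11). Target: (-9, 2). Remaining: Δeast = -60.45, Δnorth = 9.11.
Bearing = atan2(-60.45, 9.11) mod 360° = 278.57°; distance = √((-60.45)² + (9.11)²) = 61.129 km.

279°, 61.1 km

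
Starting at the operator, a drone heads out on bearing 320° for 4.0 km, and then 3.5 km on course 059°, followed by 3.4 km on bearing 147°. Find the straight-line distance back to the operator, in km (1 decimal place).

3.0 km

Leg 1 (320°, 4.0 km): east 4.0 sin 320° = -2.57, north 4.0 cos 320° = 3.06
Leg 2 (059°, 3.5 km): east 3.5 sin 59° = 3.00, north 3.5 cos 59° = 1.80
Leg 3 (147°, 3.4 km): east 3.4 sin 147° = 1.85, north 3.4 cos 147° = -2.85
Net: 2.28 east, 2.02 north. Distance = √((2.28)² + (2.02)²) = 3.044 km.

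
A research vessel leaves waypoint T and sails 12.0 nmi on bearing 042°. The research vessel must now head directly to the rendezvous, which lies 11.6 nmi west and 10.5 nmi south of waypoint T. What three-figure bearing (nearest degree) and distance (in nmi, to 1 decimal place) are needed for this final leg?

225°, 27.6 nmi

Leg 1 (042°, 12.0 nmi): east 12.0 sin 42° = 8.03, north 12.0 cos 42° = 8.92
Current position: (8.03, 8.92). Target: (-11.6, -10.5). Remaining: Δeast = -19.63, Δnorth = -19.42.
Bearing = atan2(-19.63, -19.42) mod 360° = 225.31°; distance = √((-19.63)² + (-19.42)²) = 27.611 nmi.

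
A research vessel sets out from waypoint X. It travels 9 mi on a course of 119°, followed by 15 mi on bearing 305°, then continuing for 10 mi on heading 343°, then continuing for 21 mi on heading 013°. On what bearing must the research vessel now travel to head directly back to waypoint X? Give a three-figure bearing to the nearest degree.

176°

Leg 1 (119°, 9 mi): east 9 sin 119° = 7.87, north 9 cos 119° = -4.36
Leg 2 (305°, 15 mi): east 15 sin 305° = -12.29, north 15 cos 305° = 8.60
Leg 3 (343°, 10 mi): east 10 sin 343° = -2.92, north 10 cos 343° = 9.56
Leg 4 (013°, 21 mi): east 21 sin 13° = 4.72, north 21 cos 13° = 20.46
Net displacement: -2.62 east, 34.27 north. Direction back to start is (2.62, -34.27): bearing = atan2(2.62, -34.27) mod 360° = 175.64° ≈ 176°.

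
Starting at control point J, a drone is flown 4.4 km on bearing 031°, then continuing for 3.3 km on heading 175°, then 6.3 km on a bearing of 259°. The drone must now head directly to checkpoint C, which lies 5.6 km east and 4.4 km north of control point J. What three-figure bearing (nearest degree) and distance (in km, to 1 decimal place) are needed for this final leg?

Leg 1 (031°, 4.4 km): east 4.4 sin 31° = 2.27, north 4.4 cos 31° = 3.77
Leg 2 (175°, 3.3 km): east 3.3 sin 175° = 0.29, north 3.3 cos 175° = -3.29
Leg 3 (259°, 6.3 km): east 6.3 sin 259° = -6.18, north 6.3 cos 259° = -1.20
Current position: (-3.63, -0.72). Target: (5.6, 4.4). Remaining: Δeast = 9.23, Δnorth = 5.12.
Bearing = atan2(9.23, 5.12) mod 360° = 60.99°; distance = √((9.23)² + (5.12)²) = 10.554 km.

061°, 10.6 km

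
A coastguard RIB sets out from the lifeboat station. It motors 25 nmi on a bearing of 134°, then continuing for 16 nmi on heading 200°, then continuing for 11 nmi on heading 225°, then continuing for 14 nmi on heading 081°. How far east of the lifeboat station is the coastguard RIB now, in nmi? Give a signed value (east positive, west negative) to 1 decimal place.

18.6 nmi

Leg 1 (134°, 25 nmi): east 25 sin 134° = 17.98, north 25 cos 134° = -17.37
Leg 2 (200°, 16 nmi): east 16 sin 200° = -5.47, north 16 cos 200° = -15.04
Leg 3 (225°, 11 nmi): east 11 sin 225° = -7.78, north 11 cos 225° = -7.78
Leg 4 (081°, 14 nmi): east 14 sin 81° = 13.83, north 14 cos 81° = 2.19
Net east component: 18.56 nmi.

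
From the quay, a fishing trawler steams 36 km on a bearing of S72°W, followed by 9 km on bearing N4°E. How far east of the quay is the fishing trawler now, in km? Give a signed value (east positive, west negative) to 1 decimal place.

Leg 1 (S72°W, 36 km): east 36 sin 252° = -34.24, north 36 cos 252° = -11.12
Leg 2 (N4°E, 9 km): east 9 sin 4° = 0.63, north 9 cos 4° = 8.98
Net east component: -33.61 km.

-33.6 km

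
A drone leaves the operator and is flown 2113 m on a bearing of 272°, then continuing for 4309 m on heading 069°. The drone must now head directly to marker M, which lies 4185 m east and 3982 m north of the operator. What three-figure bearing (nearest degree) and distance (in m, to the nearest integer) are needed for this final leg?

044°, 3280 m

Leg 1 (272°, 2113 m): east 2113 sin 272° = -2111.71, north 2113 cos 272° = 73.74
Leg 2 (069°, 4309 m): east 4309 sin 69° = 4022.80, north 4309 cos 69° = 1544.21
Current position: (1911.09, 1617.95). Target: (4185, 3982). Remaining: Δeast = 2273.91, Δnorth = 2364.05.
Bearing = atan2(2273.91, 2364.05) mod 360° = 43.89°; distance = √((2273.91)² + (2364.05)²) = 3280.156 m.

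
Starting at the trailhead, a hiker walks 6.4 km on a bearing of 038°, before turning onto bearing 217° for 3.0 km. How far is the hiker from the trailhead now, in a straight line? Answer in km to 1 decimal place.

Leg 1 (038°, 6.4 km): east 6.4 sin 38° = 3.94, north 6.4 cos 38° = 5.04
Leg 2 (217°, 3.0 km): east 3.0 sin 217° = -1.81, north 3.0 cos 217° = -2.40
Net: 2.13 east, 2.65 north. Distance = √((2.13)² + (2.65)²) = 3.401 km.

3.4 km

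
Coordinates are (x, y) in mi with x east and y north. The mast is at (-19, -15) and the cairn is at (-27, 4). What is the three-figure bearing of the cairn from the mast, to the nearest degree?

337°

Δeast = -27 − -19 = -8.00; Δnorth = 4 − -15 = 19.00.
Bearing = atan2(Δeast, Δnorth) mod 360° = 337.17° ≈ 337°.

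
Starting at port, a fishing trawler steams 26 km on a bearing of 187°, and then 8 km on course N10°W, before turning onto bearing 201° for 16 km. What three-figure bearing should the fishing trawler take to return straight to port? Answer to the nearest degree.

Leg 1 (187°, 26 km): east 26 sin 187° = -3.17, north 26 cos 187° = -25.81
Leg 2 (N10°W, 8 km): east 8 sin 350° = -1.39, north 8 cos 350° = 7.88
Leg 3 (201°, 16 km): east 16 sin 201° = -5.73, north 16 cos 201° = -14.94
Net displacement: -10.29 east, -32.87 north. Direction back to start is (10.29, 32.87): bearing = atan2(10.29, 32.87) mod 360° = 17.39° ≈ 017°.

017°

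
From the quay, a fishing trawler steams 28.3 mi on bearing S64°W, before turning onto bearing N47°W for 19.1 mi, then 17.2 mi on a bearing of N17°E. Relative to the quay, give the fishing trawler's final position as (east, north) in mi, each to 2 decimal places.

(-34.38, 17.07)

Leg 1 (S64°W, 28.3 mi): east 28.3 sin 244° = -25.44, north 28.3 cos 244° = -12.41
Leg 2 (N47°W, 19.1 mi): east 19.1 sin 313° = -13.97, north 19.1 cos 313° = 13.03
Leg 3 (N17°E, 17.2 mi): east 17.2 sin 17° = 5.03, north 17.2 cos 17° = 16.45
Summing: -34.38 mi east, 17.07 mi north → (-34.38, 17.07).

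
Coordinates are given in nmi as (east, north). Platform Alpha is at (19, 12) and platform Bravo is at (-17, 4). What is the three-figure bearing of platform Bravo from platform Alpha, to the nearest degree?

257°

Δeast = -17 − 19 = -36.00; Δnorth = 4 − 12 = -8.00.
Bearing = atan2(Δeast, Δnorth) mod 360° = 257.47° ≈ 257°.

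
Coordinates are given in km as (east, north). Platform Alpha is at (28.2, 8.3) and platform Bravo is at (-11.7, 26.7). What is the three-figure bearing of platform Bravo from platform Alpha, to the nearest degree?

295°

Δeast = -11.7 − 28.2 = -39.90; Δnorth = 26.7 − 8.3 = 18.40.
Bearing = atan2(Δeast, Δnorth) mod 360° = 294.76° ≈ 295°.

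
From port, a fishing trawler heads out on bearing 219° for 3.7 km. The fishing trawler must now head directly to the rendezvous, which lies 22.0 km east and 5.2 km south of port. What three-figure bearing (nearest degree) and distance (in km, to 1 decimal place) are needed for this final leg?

095°, 24.4 km

Leg 1 (219°, 3.7 km): east 3.7 sin 219° = -2.33, north 3.7 cos 219° = -2.88
Current position: (-2.33, -2.88). Target: (22.0, -5.2). Remaining: Δeast = 24.33, Δnorth = -2.32.
Bearing = atan2(24.33, -2.32) mod 360° = 95.46°; distance = √((24.33)² + (-2.32)²) = 24.439 km.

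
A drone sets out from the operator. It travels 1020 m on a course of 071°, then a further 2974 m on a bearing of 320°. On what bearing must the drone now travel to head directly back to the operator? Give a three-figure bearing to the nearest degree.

Leg 1 (071°, 1020 m): east 1020 sin 71° = 964.43, north 1020 cos 71° = 332.08
Leg 2 (320°, 2974 m): east 2974 sin 320° = -1911.65, north 2974 cos 320° = 2278.22
Net displacement: -947.22 east, 2610.30 north. Direction back to start is (947.22, -2610.30): bearing = atan2(947.22, -2610.30) mod 360° = 160.06° ≈ 160°.

160°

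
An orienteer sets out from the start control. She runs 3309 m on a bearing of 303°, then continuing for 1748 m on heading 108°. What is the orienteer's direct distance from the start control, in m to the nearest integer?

Leg 1 (303°, 3309 m): east 3309 sin 303° = -2775.16, north 3309 cos 303° = 1802.21
Leg 2 (108°, 1748 m): east 1748 sin 108° = 1662.45, north 1748 cos 108° = -540.16
Net: -1112.71 east, 1262.05 north. Distance = √((-1112.71)² + (1262.05)²) = 1682.528 m.

1683 m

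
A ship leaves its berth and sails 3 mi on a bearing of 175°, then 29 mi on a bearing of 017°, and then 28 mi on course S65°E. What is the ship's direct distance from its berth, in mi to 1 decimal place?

36.5 mi

Leg 1 (175°, 3 mi): east 3 sin 175° = 0.26, north 3 cos 175° = -2.99
Leg 2 (017°, 29 mi): east 29 sin 17° = 8.48, north 29 cos 17° = 27.73
Leg 3 (S65°E, 28 mi): east 28 sin 115° = 25.38, north 28 cos 115° = -11.83
Net: 34.12 east, 12.91 north. Distance = √((34.12)² + (12.91)²) = 36.478 mi.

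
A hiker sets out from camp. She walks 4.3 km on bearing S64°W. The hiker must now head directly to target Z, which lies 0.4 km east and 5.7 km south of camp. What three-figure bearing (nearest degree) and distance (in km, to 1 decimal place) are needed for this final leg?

132°, 5.7 km

Leg 1 (S64°W, 4.3 km): east 4.3 sin 244° = -3.86, north 4.3 cos 244° = -1.88
Current position: (-3.86, -1.88). Target: (0.4, -5.7). Remaining: Δeast = 4.26, Δnorth = -3.82.
Bearing = atan2(4.26, -3.82) mod 360° = 131.81°; distance = √((4.26)² + (-3.82)²) = 5.722 km.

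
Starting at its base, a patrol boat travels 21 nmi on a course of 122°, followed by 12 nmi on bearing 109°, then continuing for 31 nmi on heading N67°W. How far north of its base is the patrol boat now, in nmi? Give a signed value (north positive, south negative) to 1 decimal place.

Leg 1 (122°, 21 nmi): east 21 sin 122° = 17.81, north 21 cos 122° = -11.13
Leg 2 (109°, 12 nmi): east 12 sin 109° = 11.35, north 12 cos 109° = -3.91
Leg 3 (N67°W, 31 nmi): east 31 sin 293° = -28.54, north 31 cos 293° = 12.11
Net north component: -2.92 nmi.

-2.9 nmi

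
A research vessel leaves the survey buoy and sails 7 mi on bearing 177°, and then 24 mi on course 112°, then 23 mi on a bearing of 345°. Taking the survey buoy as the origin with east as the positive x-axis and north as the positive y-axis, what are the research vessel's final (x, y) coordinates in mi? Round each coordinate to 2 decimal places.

(16.67, 6.24)

Leg 1 (177°, 7 mi): east 7 sin 177° = 0.37, north 7 cos 177° = -6.99
Leg 2 (112°, 24 mi): east 24 sin 112° = 22.25, north 24 cos 112° = -8.99
Leg 3 (345°, 23 mi): east 23 sin 345° = -5.95, north 23 cos 345° = 22.22
Summing: 16.67 mi east, 6.24 mi north → (16.67, 6.24).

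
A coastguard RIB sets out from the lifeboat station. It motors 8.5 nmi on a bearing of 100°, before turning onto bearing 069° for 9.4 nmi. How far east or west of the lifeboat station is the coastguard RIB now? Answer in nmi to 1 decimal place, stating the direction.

Leg 1 (100°, 8.5 nmi): east 8.5 sin 100° = 8.37, north 8.5 cos 100° = -1.48
Leg 2 (069°, 9.4 nmi): east 9.4 sin 69° = 8.78, north 9.4 cos 69° = 3.37
Net east component: 17.15 nmi.

17.1 nmi east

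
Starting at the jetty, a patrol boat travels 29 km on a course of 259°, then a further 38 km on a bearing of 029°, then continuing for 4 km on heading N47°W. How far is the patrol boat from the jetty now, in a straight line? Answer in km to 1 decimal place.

Leg 1 (259°, 29 km): east 29 sin 259° = -28.47, north 29 cos 259° = -5.53
Leg 2 (029°, 38 km): east 38 sin 29° = 18.42, north 38 cos 29° = 33.24
Leg 3 (N47°W, 4 km): east 4 sin 313° = -2.93, north 4 cos 313° = 2.73
Net: -12.97 east, 30.43 north. Distance = √((-12.97)² + (30.43)²) = 33.079 km.

33.1 km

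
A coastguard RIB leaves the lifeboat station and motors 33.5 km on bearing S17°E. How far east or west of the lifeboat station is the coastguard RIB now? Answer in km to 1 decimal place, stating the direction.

9.8 km east

Leg 1 (S17°E, 33.5 km): east 33.5 sin 163° = 9.79, north 33.5 cos 163° = -32.04
Net east component: 9.79 km.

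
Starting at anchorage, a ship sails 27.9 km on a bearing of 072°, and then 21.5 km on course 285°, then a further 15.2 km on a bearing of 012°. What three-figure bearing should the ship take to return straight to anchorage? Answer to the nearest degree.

197°

Leg 1 (072°, 27.9 km): east 27.9 sin 72° = 26.53, north 27.9 cos 72° = 8.62
Leg 2 (285°, 21.5 km): east 21.5 sin 285° = -20.77, north 21.5 cos 285° = 5.56
Leg 3 (012°, 15.2 km): east 15.2 sin 12° = 3.16, north 15.2 cos 12° = 14.87
Net displacement: 8.93 east, 29.05 north. Direction back to start is (-8.93, -29.05): bearing = atan2(-8.93, -29.05) mod 360° = 197.08° ≈ 197°.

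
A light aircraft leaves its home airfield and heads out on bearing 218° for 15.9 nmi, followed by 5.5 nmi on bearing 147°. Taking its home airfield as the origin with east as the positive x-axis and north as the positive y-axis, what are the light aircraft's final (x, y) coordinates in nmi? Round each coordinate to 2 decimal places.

(-6.79, -17.14)

Leg 1 (218°, 15.9 nmi): east 15.9 sin 218° = -9.79, north 15.9 cos 218° = -12.53
Leg 2 (147°, 5.5 nmi): east 5.5 sin 147° = 3.00, north 5.5 cos 147° = -4.61
Summing: -6.79 nmi east, -17.14 nmi north → (-6.79, -17.14).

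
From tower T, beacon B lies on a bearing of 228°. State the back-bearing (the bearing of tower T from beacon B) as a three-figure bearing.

048°

Back-bearing = 228° − 180° = 048°.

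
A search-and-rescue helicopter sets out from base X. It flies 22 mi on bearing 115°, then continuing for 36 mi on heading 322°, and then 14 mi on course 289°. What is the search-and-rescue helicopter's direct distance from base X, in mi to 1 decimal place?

28.2 mi

Leg 1 (115°, 22 mi): east 22 sin 115° = 19.94, north 22 cos 115° = -9.30
Leg 2 (322°, 36 mi): east 36 sin 322° = -22.16, north 36 cos 322° = 28.37
Leg 3 (289°, 14 mi): east 14 sin 289° = -13.24, north 14 cos 289° = 4.56
Net: -15.46 east, 23.63 north. Distance = √((-15.46)² + (23.63)²) = 28.238 mi.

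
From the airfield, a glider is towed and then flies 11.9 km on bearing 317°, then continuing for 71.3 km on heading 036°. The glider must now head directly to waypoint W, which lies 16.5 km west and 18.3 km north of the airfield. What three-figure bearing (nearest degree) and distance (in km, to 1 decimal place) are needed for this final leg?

226°, 69.6 km

Leg 1 (317°, 11.9 km): east 11.9 sin 317° = -8.12, north 11.9 cos 317° = 8.70
Leg 2 (036°, 71.3 km): east 71.3 sin 36° = 41.91, north 71.3 cos 36° = 57.68
Current position: (33.79, 66.39). Target: (-16.5, 18.3). Remaining: Δeast = -50.29, Δnorth = -48.09.
Bearing = atan2(-50.29, -48.09) mod 360° = 226.29°; distance = √((-50.29)² + (-48.09)²) = 69.582 km.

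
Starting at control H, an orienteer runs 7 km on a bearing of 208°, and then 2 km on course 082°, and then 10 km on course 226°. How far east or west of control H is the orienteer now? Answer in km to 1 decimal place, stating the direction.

Leg 1 (208°, 7 km): east 7 sin 208° = -3.29, north 7 cos 208° = -6.18
Leg 2 (082°, 2 km): east 2 sin 82° = 1.98, north 2 cos 82° = 0.28
Leg 3 (226°, 10 km): east 10 sin 226° = -7.19, north 10 cos 226° = -6.95
Net east component: -8.50 km.

8.5 km west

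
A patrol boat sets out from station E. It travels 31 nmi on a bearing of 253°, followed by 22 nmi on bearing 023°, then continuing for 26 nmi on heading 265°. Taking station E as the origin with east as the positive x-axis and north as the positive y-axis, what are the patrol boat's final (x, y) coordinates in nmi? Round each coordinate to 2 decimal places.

(-46.95, 8.92)

Leg 1 (253°, 31 nmi): east 31 sin 253° = -29.65, north 31 cos 253° = -9.06
Leg 2 (023°, 22 nmi): east 22 sin 23° = 8.60, north 22 cos 23° = 20.25
Leg 3 (265°, 26 nmi): east 26 sin 265° = -25.90, north 26 cos 265° = -2.27
Summing: -46.95 nmi east, 8.92 nmi north → (-46.95, 8.92).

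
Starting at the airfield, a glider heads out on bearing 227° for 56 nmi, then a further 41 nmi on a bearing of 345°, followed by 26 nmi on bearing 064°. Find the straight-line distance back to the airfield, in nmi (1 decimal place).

Leg 1 (227°, 56 nmi): east 56 sin 227° = -40.96, north 56 cos 227° = -38.19
Leg 2 (345°, 41 nmi): east 41 sin 345° = -10.61, north 41 cos 345° = 39.60
Leg 3 (064°, 26 nmi): east 26 sin 64° = 23.37, north 26 cos 64° = 11.40
Net: -28.20 east, 12.81 north. Distance = √((-28.20)² + (12.81)²) = 30.971 nmi.

31.0 nmi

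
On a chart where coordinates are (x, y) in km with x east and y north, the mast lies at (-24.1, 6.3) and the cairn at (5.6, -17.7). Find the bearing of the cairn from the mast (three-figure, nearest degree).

129°

Δeast = 5.6 − -24.1 = 29.70; Δnorth = -17.7 − 6.3 = -24.00.
Bearing = atan2(Δeast, Δnorth) mod 360° = 128.94° ≈ 129°.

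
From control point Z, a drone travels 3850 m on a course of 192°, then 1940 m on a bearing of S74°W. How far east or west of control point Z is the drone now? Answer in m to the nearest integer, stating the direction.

Leg 1 (192°, 3850 m): east 3850 sin 192° = -800.46, north 3850 cos 192° = -3765.87
Leg 2 (S74°W, 1940 m): east 1940 sin 254° = -1864.85, north 1940 cos 254° = -534.74
Net east component: -2665.31 m.

2665 m west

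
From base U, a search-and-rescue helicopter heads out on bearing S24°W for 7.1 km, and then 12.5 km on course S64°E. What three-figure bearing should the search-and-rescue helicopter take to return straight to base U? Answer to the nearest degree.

Leg 1 (S24°W, 7.1 km): east 7.1 sin 204° = -2.89, north 7.1 cos 204° = -6.49
Leg 2 (S64°E, 12.5 km): east 12.5 sin 116° = 11.23, north 12.5 cos 116° = -5.48
Net displacement: 8.35 east, -11.97 north. Direction back to start is (-8.35, 11.97): bearing = atan2(-8.35, 11.97) mod 360° = 325.10° ≈ 325°.

325°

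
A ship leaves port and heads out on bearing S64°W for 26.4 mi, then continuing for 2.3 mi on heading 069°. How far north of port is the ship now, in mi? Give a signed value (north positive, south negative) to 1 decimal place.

Leg 1 (S64°W, 26.4 mi): east 26.4 sin 244° = -23.73, north 26.4 cos 244° = -11.57
Leg 2 (069°, 2.3 mi): east 2.3 sin 69° = 2.15, north 2.3 cos 69° = 0.82
Net north component: -10.75 mi.

-10.7 mi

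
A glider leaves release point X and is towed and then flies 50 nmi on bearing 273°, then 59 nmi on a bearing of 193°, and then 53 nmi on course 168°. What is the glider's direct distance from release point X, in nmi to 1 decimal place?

118.8 nmi

Leg 1 (273°, 50 nmi): east 50 sin 273° = -49.93, north 50 cos 273° = 2.62
Leg 2 (193°, 59 nmi): east 59 sin 193° = -13.27, north 59 cos 193° = -57.49
Leg 3 (168°, 53 nmi): east 53 sin 168° = 11.02, north 53 cos 168° = -51.84
Net: -52.18 east, -106.71 north. Distance = √((-52.18)² + (-106.71)²) = 118.789 nmi.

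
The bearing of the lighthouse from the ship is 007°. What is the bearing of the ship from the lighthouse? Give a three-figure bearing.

187°

Back-bearing = 007° + 180° = 187°.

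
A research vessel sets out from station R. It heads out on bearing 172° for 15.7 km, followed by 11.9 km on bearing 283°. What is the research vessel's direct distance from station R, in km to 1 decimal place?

15.9 km

Leg 1 (172°, 15.7 km): east 15.7 sin 172° = 2.19, north 15.7 cos 172° = -15.55
Leg 2 (283°, 11.9 km): east 11.9 sin 283° = -11.60, north 11.9 cos 283° = 2.68
Net: -9.41 east, -12.87 north. Distance = √((-9.41)² + (-12.87)²) = 15.943 km.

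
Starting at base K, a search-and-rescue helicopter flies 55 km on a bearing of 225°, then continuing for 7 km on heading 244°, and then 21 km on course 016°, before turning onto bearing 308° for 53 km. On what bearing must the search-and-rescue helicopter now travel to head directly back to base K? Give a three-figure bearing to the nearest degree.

Leg 1 (225°, 55 km): east 55 sin 225° = -38.89, north 55 cos 225° = -38.89
Leg 2 (244°, 7 km): east 7 sin 244° = -6.29, north 7 cos 244° = -3.07
Leg 3 (016°, 21 km): east 21 sin 16° = 5.79, north 21 cos 16° = 20.19
Leg 4 (308°, 53 km): east 53 sin 308° = -41.76, north 53 cos 308° = 32.63
Net displacement: -81.16 east, 10.86 north. Direction back to start is (81.16, -10.86): bearing = atan2(81.16, -10.86) mod 360° = 97.62° ≈ 098°.

098°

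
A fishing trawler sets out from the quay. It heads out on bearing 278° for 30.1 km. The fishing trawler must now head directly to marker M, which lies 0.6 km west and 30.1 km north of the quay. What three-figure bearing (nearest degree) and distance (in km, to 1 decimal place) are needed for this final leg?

Leg 1 (278°, 30.1 km): east 30.1 sin 278° = -29.81, north 30.1 cos 278° = 4.19
Current position: (-29.81, 4.19). Target: (-0.6, 30.1). Remaining: Δeast = 29.21, Δnorth = 25.91.
Bearing = atan2(29.21, 25.91) mod 360° = 48.42°; distance = √((29.21)² + (25.91)²) = 39.044 km.

048°, 39.0 km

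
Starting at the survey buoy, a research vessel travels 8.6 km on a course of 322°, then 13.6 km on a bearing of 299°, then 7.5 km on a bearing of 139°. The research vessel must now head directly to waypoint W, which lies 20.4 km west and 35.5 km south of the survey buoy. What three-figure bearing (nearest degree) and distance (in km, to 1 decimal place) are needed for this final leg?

191°, 44.0 km

Leg 1 (322°, 8.6 km): east 8.6 sin 322° = -5.29, north 8.6 cos 322° = 6.78
Leg 2 (299°, 13.6 km): east 13.6 sin 299° = -11.89, north 13.6 cos 299° = 6.59
Leg 3 (139°, 7.5 km): east 7.5 sin 139° = 4.92, north 7.5 cos 139° = -5.66
Current position: (-12.27, 7.71). Target: (-20.4, -35.5). Remaining: Δeast = -8.13, Δnorth = -43.21.
Bearing = atan2(-8.13, -43.21) mod 360° = 190.66°; distance = √((-8.13)² + (-43.21)²) = 43.968 km.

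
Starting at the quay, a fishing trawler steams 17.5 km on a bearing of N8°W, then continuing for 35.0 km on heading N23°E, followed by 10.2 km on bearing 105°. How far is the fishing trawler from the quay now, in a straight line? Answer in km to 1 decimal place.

Leg 1 (N8°W, 17.5 km): east 17.5 sin 352° = -2.44, north 17.5 cos 352° = 17.33
Leg 2 (N23°E, 35.0 km): east 35.0 sin 23° = 13.68, north 35.0 cos 23° = 32.22
Leg 3 (105°, 10.2 km): east 10.2 sin 105° = 9.85, north 10.2 cos 105° = -2.64
Net: 21.09 east, 46.91 north. Distance = √((21.09)² + (46.91)²) = 51.431 km.

51.4 km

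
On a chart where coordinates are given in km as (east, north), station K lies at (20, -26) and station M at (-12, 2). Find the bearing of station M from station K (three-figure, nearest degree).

Δeast = -12 − 20 = -32.00; Δnorth = 2 − -26 = 28.00.
Bearing = atan2(Δeast, Δnorth) mod 360° = 311.19° ≈ 311°.

311°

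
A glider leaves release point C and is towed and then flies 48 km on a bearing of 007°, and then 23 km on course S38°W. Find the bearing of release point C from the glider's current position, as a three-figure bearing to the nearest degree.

Leg 1 (007°, 48 km): east 48 sin 7° = 5.85, north 48 cos 7° = 47.64
Leg 2 (S38°W, 23 km): east 23 sin 218° = -14.16, north 23 cos 218° = -18.12
Net displacement: -8.31 east, 29.52 north. Direction back to start is (8.31, -29.52): bearing = atan2(8.31, -29.52) mod 360° = 164.28° ≈ 164°.

164°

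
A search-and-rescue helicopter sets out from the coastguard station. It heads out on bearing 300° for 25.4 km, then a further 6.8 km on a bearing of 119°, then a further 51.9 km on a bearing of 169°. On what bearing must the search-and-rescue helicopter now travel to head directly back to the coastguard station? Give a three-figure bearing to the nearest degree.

Leg 1 (300°, 25.4 km): east 25.4 sin 300° = -22.00, north 25.4 cos 300° = 12.70
Leg 2 (119°, 6.8 km): east 6.8 sin 119° = 5.95, north 6.8 cos 119° = -3.30
Leg 3 (169°, 51.9 km): east 51.9 sin 169° = 9.90, north 51.9 cos 169° = -50.95
Net displacement: -6.15 east, -41.54 north. Direction back to start is (6.15, 41.54): bearing = atan2(6.15, 41.54) mod 360° = 8.42° ≈ 008°.

008°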